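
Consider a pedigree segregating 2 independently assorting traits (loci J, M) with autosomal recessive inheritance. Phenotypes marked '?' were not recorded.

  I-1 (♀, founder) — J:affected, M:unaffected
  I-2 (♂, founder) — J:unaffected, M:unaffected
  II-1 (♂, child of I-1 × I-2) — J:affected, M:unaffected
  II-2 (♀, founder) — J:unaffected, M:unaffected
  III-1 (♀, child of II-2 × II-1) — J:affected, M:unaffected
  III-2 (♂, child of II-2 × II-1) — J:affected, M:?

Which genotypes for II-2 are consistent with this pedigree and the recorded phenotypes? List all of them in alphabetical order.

J/I-1 aff ·: jj
J/I-2 un ·: Jj
J/II-1 aff I-1×I-2: jj
J/II-2 un ·: Jj
J/III-1 aff II-2×II-1: jj
J/III-2 aff II-2×II-1: jj
⇒ J over [I-1,I-2,II-1,II-2,III-1,III-2]: 1 consistent
M/I-1 un ·: MM|Mm
M/I-2 un ·: MM|Mm
M/II-1 un I-1×I-2: MM|Mm
M/II-2 un ·: MM|Mm
M/III-1 un II-2×II-1: MM|Mm
M/III-2 ? II-2×II-1: MM|Mm|mm
⇒ M over [I-1,I-2,II-1,II-2,III-1,III-2]: 50 consistent

II-2 ∈ {Jj MM, Jj Mm}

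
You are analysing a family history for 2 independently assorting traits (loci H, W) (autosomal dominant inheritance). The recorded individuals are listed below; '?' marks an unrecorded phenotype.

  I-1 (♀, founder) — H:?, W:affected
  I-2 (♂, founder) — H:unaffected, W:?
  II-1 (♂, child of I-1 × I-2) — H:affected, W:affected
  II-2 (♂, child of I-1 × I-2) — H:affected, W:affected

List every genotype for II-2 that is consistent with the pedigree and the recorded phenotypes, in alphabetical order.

H/I-1 ? ·: Hh|HH
H/I-2 un ·: hh
H/II-1 aff I-1×I-2: Hh
H/II-2 aff I-1×I-2: Hh
⇒ H over [I-1,I-2,II-1,II-2]: 2 consistent
W/I-1 aff ·: Ww|WW
W/I-2 ? ·: ww|Ww|WW
W/II-1 aff I-1×I-2: Ww|WW
W/II-2 aff I-1×I-2: Ww|WW
⇒ W over [I-1,I-2,II-1,II-2]: 15 consistent

II-2 ∈ {Hh WW, Hh Ww}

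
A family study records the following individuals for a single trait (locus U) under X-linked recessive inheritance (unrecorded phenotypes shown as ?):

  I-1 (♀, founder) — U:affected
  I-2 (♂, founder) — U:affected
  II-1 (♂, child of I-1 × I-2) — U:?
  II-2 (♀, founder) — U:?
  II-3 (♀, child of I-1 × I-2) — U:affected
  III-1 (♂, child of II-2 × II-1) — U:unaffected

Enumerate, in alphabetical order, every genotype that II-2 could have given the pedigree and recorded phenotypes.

U/I-1 aff ·: X^uX^u
U/I-2 aff ·: X^uY
U/II-1 ? I-1×I-2: X^uY
U/II-2 ? ·: X^UX^U|X^UX^u
U/II-3 aff I-1×I-2: X^uX^u
U/III-1 un II-2×II-1: X^UY
⇒ U over [I-1,I-2,II-1,II-2,II-3,III-1]: 2 consistent

II-2 ∈ {X^UX^U, X^UX^u}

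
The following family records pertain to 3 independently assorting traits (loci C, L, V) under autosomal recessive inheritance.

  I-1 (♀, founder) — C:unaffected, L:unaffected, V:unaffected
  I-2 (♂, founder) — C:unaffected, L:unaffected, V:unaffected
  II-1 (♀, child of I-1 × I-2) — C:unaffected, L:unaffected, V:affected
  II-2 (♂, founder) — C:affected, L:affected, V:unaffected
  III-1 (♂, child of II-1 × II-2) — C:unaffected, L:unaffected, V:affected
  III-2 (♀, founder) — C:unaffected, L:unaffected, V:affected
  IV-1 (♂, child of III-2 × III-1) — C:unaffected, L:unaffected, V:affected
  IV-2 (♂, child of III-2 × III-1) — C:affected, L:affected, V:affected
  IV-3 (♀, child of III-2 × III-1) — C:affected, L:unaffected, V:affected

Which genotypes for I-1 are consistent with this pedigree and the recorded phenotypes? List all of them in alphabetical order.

I-1 ∈ {CC LL Vv, CC Ll Vv, Cc LL Vv, Cc Ll Vv}

C/I-1 un ·: CC|Cc
C/I-2 un ·: CC|Cc
C/II-1 un I-1×I-2: CC|Cc
C/II-2 aff ·: cc
C/III-1 un II-1×II-2: Cc
C/III-2 un ·: Cc
C/IV-1 un III-2×III-1: CC|Cc
C/IV-2 aff III-2×III-1: cc
C/IV-3 aff III-2×III-1: cc
⇒ C over [I-1,I-2,II-1,II-2,III-1,III-2,IV-1,IV-2,IV-3]: 14 consistent
L/I-1 un ·: LL|Ll
L/I-2 un ·: LL|Ll
L/II-1 un I-1×I-2: LL|Ll
L/II-2 aff ·: ll
L/III-1 un II-1×II-2: Ll
L/III-2 un ·: Ll
L/IV-1 un III-2×III-1: LL|Ll
L/IV-2 aff III-2×III-1: ll
L/IV-3 un III-2×III-1: LL|Ll
⇒ L over [I-1,I-2,II-1,II-2,III-1,III-2,IV-1,IV-2,IV-3]: 28 consistent
V/I-1 un ·: Vv
V/I-2 un ·: Vv
V/II-1 aff I-1×I-2: vv
V/II-2 un ·: Vv
V/III-1 aff II-1×II-2: vv
V/III-2 aff ·: vv
V/IV-1 aff III-2×III-1: vv
V/IV-2 aff III-2×III-1: vv
V/IV-3 aff III-2×III-1: vv
⇒ V over [I-1,I-2,II-1,II-2,III-1,III-2,IV-1,IV-2,IV-3]: 1 consistent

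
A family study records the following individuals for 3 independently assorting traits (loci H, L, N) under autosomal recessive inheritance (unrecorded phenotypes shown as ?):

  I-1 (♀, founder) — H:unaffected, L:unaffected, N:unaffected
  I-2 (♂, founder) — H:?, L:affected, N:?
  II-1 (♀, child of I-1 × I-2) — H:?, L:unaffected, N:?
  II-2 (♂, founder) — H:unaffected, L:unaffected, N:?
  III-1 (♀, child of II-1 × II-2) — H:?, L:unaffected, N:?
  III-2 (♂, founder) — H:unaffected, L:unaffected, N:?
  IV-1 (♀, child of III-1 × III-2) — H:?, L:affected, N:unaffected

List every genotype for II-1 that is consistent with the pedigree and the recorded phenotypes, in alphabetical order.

H/I-1 un ·: HH|Hh
H/I-2 ? ·: HH|Hh|hh
H/II-1 ? I-1×I-2: HH|Hh|hh
H/II-2 un ·: HH|Hh
H/III-1 ? II-1×II-2: HH|Hh|hh
H/III-2 un ·: HH|Hh
H/IV-1 ? III-1×III-2: HH|Hh|hh
⇒ H over [I-1,I-2,II-1,II-2,III-1,III-2,IV-1]: 165 consistent
L/I-1 un ·: LL|Ll
L/I-2 aff ·: ll
L/II-1 un I-1×I-2: Ll
L/II-2 un ·: LL|Ll
L/III-1 un II-1×II-2: Ll
L/III-2 un ·: Ll
L/IV-1 aff III-1×III-2: ll
⇒ L over [I-1,I-2,II-1,II-2,III-1,III-2,IV-1]: 4 consistent
N/I-1 un ·: NN|Nn
N/I-2 ? ·: NN|Nn|nn
N/II-1 ? I-1×I-2: NN|Nn|nn
N/II-2 ? ·: NN|Nn|nn
N/III-1 ? II-1×II-2: NN|Nn|nn
N/III-2 ? ·: NN|Nn|nn
N/IV-1 un III-1×III-2: NN|Nn
⇒ N over [I-1,I-2,II-1,II-2,III-1,III-2,IV-1]: 235 consistent

II-1 ∈ {HH Ll NN, HH Ll Nn, HH Ll nn, Hh Ll NN, Hh Ll Nn, Hh Ll nn, hh Ll NN, hh Ll Nn, hh Ll nn}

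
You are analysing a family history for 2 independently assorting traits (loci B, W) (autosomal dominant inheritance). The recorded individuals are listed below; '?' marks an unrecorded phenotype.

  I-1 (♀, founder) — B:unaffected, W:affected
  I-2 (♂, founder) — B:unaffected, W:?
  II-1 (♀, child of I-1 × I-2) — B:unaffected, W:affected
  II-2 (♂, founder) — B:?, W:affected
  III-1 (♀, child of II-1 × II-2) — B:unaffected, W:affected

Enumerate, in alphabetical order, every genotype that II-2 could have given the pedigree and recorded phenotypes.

II-2 ∈ {Bb WW, Bb Ww, bb WW, bb Ww}

B/I-1 un ·: bb
B/I-2 un ·: bb
B/II-1 un I-1×I-2: bb
B/II-2 ? ·: bb|Bb
B/III-1 un II-1×II-2: bb
⇒ B over [I-1,I-2,II-1,II-2,III-1]: 2 consistent
W/I-1 aff ·: Ww|WW
W/I-2 ? ·: ww|Ww|WW
W/II-1 aff I-1×I-2: Ww|WW
W/II-2 aff ·: Ww|WW
W/III-1 aff II-1×II-2: Ww|WW
⇒ W over [I-1,I-2,II-1,II-2,III-1]: 32 consistent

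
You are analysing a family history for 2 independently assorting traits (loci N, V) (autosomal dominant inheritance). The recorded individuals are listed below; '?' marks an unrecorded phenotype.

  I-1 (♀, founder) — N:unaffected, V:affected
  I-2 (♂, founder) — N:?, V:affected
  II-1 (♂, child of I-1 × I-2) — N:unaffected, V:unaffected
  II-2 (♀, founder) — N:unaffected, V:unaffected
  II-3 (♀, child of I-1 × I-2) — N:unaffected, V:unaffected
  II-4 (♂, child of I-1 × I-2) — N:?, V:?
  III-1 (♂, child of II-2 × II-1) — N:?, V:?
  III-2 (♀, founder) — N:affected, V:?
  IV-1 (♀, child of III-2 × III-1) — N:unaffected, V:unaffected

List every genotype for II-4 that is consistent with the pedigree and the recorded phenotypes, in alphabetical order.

II-4 ∈ {Nn VV, Nn Vv, Nn vv, nn VV, nn Vv, nn vv}

N/I-1 un ·: nn
N/I-2 ? ·: nn|Nn
N/II-1 un I-1×I-2: nn
N/II-2 un ·: nn
N/II-3 un I-1×I-2: nn
N/II-4 ? I-1×I-2: nn|Nn
N/III-1 ? II-2×II-1: nn
N/III-2 aff ·: Nn
N/IV-1 un III-2×III-1: nn
⇒ N over [I-1,I-2,II-1,II-2,II-3,II-4,III-1,III-2,IV-1]: 3 consistent
V/I-1 aff ·: Vv
V/I-2 aff ·: Vv
V/II-1 un I-1×I-2: vv
V/II-2 un ·: vv
V/II-3 un I-1×I-2: vv
V/II-4 ? I-1×I-2: vv|Vv|VV
V/III-1 ? II-2×II-1: vv
V/III-2 ? ·: vv|Vv
V/IV-1 un III-2×III-1: vv
⇒ V over [I-1,I-2,II-1,II-2,II-3,II-4,III-1,III-2,IV-1]: 6 consistent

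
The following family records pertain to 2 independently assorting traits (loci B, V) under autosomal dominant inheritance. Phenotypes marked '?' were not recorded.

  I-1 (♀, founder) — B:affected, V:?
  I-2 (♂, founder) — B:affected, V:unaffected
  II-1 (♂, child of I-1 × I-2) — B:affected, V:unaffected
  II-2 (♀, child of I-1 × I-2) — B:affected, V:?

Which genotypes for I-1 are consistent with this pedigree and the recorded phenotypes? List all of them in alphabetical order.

I-1 ∈ {BB Vv, BB vv, Bb Vv, Bb vv}

B/I-1 aff ·: Bb|BB
B/I-2 aff ·: Bb|BB
B/II-1 aff I-1×I-2: Bb|BB
B/II-2 aff I-1×I-2: Bb|BB
⇒ B over [I-1,I-2,II-1,II-2]: 13 consistent
V/I-1 ? ·: vv|Vv
V/I-2 un ·: vv
V/II-1 un I-1×I-2: vv
V/II-2 ? I-1×I-2: vv|Vv
⇒ V over [I-1,I-2,II-1,II-2]: 3 consistent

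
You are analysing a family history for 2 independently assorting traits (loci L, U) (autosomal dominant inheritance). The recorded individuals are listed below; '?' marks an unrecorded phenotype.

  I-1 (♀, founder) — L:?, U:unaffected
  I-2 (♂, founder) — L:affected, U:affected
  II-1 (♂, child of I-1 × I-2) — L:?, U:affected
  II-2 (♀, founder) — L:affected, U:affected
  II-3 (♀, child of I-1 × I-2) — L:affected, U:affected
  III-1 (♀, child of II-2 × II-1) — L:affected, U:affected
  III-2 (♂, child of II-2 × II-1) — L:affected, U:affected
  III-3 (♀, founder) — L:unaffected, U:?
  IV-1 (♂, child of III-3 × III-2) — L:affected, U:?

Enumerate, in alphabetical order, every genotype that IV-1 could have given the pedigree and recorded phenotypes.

IV-1 ∈ {Ll UU, Ll Uu, Ll uu}

L/I-1 ? ·: ll|Ll|LL
L/I-2 aff ·: Ll|LL
L/II-1 ? I-1×I-2: ll|Ll|LL
L/II-2 aff ·: Ll|LL
L/II-3 aff I-1×I-2: Ll|LL
L/III-1 aff II-2×II-1: Ll|LL
L/III-2 aff II-2×II-1: Ll|LL
L/III-3 un ·: ll
L/IV-1 aff III-3×III-2: Ll
⇒ L over [I-1,I-2,II-1,II-2,II-3,III-1,III-2,III-3,IV-1]: 105 consistent
U/I-1 un ·: uu
U/I-2 aff ·: Uu|UU
U/II-1 aff I-1×I-2: Uu
U/II-2 aff ·: Uu|UU
U/II-3 aff I-1×I-2: Uu
U/III-1 aff II-2×II-1: Uu|UU
U/III-2 aff II-2×II-1: Uu|UU
U/III-3 ? ·: uu|Uu|UU
U/IV-1 ? III-3×III-2: uu|Uu|UU
⇒ U over [I-1,I-2,II-1,II-2,II-3,III-1,III-2,III-3,IV-1]: 88 consistent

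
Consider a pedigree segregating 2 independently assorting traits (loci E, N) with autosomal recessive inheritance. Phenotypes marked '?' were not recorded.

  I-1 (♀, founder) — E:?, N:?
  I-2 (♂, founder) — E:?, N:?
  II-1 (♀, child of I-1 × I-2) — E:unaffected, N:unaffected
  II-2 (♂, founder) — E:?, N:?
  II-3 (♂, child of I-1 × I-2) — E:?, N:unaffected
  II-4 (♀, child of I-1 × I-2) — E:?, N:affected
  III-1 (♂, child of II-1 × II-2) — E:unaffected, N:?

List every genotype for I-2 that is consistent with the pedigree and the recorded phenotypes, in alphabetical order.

I-2 ∈ {EE Nn, EE nn, Ee Nn, Ee nn, ee Nn, ee nn}

E/I-1 ? ·: EE|Ee|ee
E/I-2 ? ·: EE|Ee|ee
E/II-1 un I-1×I-2: EE|Ee
E/II-2 ? ·: EE|Ee|ee
E/II-3 ? I-1×I-2: EE|Ee|ee
E/II-4 ? I-1×I-2: EE|Ee|ee
E/III-1 un II-1×II-2: EE|Ee
⇒ E over [I-1,I-2,II-1,II-2,II-3,II-4,III-1]: 207 consistent
N/I-1 ? ·: Nn|nn
N/I-2 ? ·: Nn|nn
N/II-1 un I-1×I-2: NN|Nn
N/II-2 ? ·: NN|Nn|nn
N/II-3 un I-1×I-2: NN|Nn
N/II-4 aff I-1×I-2: nn
N/III-1 ? II-1×II-2: NN|Nn|nn
⇒ N over [I-1,I-2,II-1,II-2,II-3,II-4,III-1]: 36 consistent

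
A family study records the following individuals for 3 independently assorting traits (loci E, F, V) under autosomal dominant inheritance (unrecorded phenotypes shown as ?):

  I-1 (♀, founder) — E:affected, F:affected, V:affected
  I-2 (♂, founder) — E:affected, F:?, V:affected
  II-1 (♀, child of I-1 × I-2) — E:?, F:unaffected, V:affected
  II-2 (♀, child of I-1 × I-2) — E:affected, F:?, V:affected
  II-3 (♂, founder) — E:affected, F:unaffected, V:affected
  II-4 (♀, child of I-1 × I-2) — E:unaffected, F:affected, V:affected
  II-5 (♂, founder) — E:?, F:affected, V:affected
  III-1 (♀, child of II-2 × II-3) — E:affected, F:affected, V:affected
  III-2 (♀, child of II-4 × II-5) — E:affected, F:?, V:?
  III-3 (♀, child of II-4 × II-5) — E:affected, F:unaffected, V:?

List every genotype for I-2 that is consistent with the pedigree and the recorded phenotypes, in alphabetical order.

E/I-1 aff ·: Ee
E/I-2 aff ·: Ee
E/II-1 ? I-1×I-2: ee|Ee|EE
E/II-2 aff I-1×I-2: Ee|EE
E/II-3 aff ·: Ee|EE
E/II-4 un I-1×I-2: ee
E/II-5 ? ·: Ee|EE
E/III-1 aff II-2×II-3: Ee|EE
E/III-2 aff II-4×II-5: Ee
E/III-3 aff II-4×II-5: Ee
⇒ E over [I-1,I-2,II-1,II-2,II-3,II-4,II-5,III-1,III-2,III-3]: 42 consistent
F/I-1 aff ·: Ff
F/I-2 ? ·: ff|Ff
F/II-1 un I-1×I-2: ff
F/II-2 ? I-1×I-2: Ff|FF
F/II-3 un ·: ff
F/II-4 aff I-1×I-2: Ff
F/II-5 aff ·: Ff
F/III-1 aff II-2×II-3: Ff
F/III-2 ? II-4×II-5: ff|Ff|FF
F/III-3 un II-4×II-5: ff
⇒ F over [I-1,I-2,II-1,II-2,II-3,II-4,II-5,III-1,III-2,III-3]: 9 consistent
V/I-1 aff ·: Vv|VV
V/I-2 aff ·: Vv|VV
V/II-1 aff I-1×I-2: Vv|VV
V/II-2 aff I-1×I-2: Vv|VV
V/II-3 aff ·: Vv|VV
V/II-4 aff I-1×I-2: Vv|VV
V/II-5 aff ·: Vv|VV
V/III-1 aff II-2×II-3: Vv|VV
V/III-2 ? II-4×II-5: vv|Vv|VV
V/III-3 ? II-4×II-5: vv|Vv|VV
⇒ V over [I-1,I-2,II-1,II-2,II-3,II-4,II-5,III-1,III-2,III-3]: 771 consistent

I-2 ∈ {Ee Ff VV, Ee Ff Vv, Ee ff VV, Ee ff Vv}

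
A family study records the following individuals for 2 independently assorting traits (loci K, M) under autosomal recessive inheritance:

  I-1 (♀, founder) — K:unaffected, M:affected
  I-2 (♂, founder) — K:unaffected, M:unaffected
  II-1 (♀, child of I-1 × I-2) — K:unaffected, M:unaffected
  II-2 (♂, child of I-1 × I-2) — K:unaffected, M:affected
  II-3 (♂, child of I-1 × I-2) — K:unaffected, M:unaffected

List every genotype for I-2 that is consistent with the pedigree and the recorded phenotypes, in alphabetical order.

I-2 ∈ {KK Mm, Kk Mm}

K/I-1 un ·: KK|Kk
K/I-2 un ·: KK|Kk
K/II-1 un I-1×I-2: KK|Kk
K/II-2 un I-1×I-2: KK|Kk
K/II-3 un I-1×I-2: KK|Kk
⇒ K over [I-1,I-2,II-1,II-2,II-3]: 25 consistent
M/I-1 aff ·: mm
M/I-2 un ·: Mm
M/II-1 un I-1×I-2: Mm
M/II-2 aff I-1×I-2: mm
M/II-3 un I-1×I-2: Mm
⇒ M over [I-1,I-2,II-1,II-2,II-3]: 1 consistent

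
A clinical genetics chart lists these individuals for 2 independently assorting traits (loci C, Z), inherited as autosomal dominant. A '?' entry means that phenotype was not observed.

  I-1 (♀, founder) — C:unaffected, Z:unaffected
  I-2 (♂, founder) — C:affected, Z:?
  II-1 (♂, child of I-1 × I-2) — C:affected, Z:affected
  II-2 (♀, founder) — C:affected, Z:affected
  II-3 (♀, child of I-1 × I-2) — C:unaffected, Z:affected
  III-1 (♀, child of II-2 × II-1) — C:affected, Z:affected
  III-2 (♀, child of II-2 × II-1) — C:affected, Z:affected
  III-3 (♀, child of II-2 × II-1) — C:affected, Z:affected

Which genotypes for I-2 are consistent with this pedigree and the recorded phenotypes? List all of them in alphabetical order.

C/I-1 un ·: cc
C/I-2 aff ·: Cc
C/II-1 aff I-1×I-2: Cc
C/II-2 aff ·: Cc|CC
C/II-3 un I-1×I-2: cc
C/III-1 aff II-2×II-1: Cc|CC
C/III-2 aff II-2×II-1: Cc|CC
C/III-3 aff II-2×II-1: Cc|CC
⇒ C over [I-1,I-2,II-1,II-2,II-3,III-1,III-2,III-3]: 16 consistent
Z/I-1 un ·: zz
Z/I-2 ? ·: Zz|ZZ
Z/II-1 aff I-1×I-2: Zz
Z/II-2 aff ·: Zz|ZZ
Z/II-3 aff I-1×I-2: Zz
Z/III-1 aff II-2×II-1: Zz|ZZ
Z/III-2 aff II-2×II-1: Zz|ZZ
Z/III-3 aff II-2×II-1: Zz|ZZ
⇒ Z over [I-1,I-2,II-1,II-2,II-3,III-1,III-2,III-3]: 32 consistent

I-2 ∈ {Cc ZZ, Cc Zz}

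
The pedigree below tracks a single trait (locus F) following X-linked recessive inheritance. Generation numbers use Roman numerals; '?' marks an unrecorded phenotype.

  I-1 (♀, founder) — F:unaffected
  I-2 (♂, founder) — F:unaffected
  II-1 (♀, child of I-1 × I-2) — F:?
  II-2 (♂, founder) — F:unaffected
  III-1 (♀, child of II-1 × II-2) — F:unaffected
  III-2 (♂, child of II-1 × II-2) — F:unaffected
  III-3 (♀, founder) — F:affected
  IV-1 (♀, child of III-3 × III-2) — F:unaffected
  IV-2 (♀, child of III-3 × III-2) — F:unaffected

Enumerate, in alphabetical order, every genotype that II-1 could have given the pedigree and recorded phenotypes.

F/I-1 un ·: X^FX^F|X^FX^f
F/I-2 un ·: X^FY
F/II-1 ? I-1×I-2: X^FX^F|X^FX^f
F/II-2 un ·: X^FY
F/III-1 un II-1×II-2: X^FX^F|X^FX^f
F/III-2 un II-1×II-2: X^FY
F/III-3 aff ·: X^fX^f
F/IV-1 un III-3×III-2: X^FX^f
F/IV-2 un III-3×III-2: X^FX^f
⇒ F over [I-1,I-2,II-1,II-2,III-1,III-2,III-3,IV-1,IV-2]: 4 consistent

II-1 ∈ {X^FX^F, X^FX^f}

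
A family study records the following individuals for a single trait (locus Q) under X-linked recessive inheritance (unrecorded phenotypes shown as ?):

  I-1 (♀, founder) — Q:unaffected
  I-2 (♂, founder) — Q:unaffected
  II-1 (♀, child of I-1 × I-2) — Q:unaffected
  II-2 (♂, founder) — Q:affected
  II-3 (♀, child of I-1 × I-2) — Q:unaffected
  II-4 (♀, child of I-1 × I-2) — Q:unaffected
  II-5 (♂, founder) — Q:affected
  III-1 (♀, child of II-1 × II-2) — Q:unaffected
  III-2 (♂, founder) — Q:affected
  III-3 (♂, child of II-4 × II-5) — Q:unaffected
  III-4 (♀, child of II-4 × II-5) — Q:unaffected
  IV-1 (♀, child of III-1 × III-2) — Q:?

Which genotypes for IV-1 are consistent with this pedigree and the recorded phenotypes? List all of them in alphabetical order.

IV-1 ∈ {X^QX^q, X^qX^q}

Q/I-1 un ·: X^QX^Q|X^QX^q
Q/I-2 un ·: X^QY
Q/II-1 un I-1×I-2: X^QX^Q|X^QX^q
Q/II-2 aff ·: X^qY
Q/II-3 un I-1×I-2: X^QX^Q|X^QX^q
Q/II-4 un I-1×I-2: X^QX^Q|X^QX^q
Q/II-5 aff ·: X^qY
Q/III-1 un II-1×II-2: X^QX^q
Q/III-2 aff ·: X^qY
Q/III-3 un II-4×II-5: X^QY
Q/III-4 un II-4×II-5: X^QX^q
Q/IV-1 ? III-1×III-2: X^QX^q|X^qX^q
⇒ Q over [I-1,I-2,II-1,II-2,II-3,II-4,II-5,III-1,III-2,III-3,III-4,IV-1]: 18 consistent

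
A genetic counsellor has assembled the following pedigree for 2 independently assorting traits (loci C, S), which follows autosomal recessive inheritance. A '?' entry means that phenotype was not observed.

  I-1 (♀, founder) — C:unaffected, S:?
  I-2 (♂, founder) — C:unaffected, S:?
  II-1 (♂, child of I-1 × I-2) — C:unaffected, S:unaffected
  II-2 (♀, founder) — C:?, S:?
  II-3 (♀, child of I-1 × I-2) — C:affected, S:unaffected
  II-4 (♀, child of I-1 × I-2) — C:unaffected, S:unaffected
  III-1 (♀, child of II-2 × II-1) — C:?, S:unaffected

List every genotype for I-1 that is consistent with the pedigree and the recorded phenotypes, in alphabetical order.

C/I-1 un ·: Cc
C/I-2 un ·: Cc
C/II-1 un I-1×I-2: CC|Cc
C/II-2 ? ·: CC|Cc|cc
C/II-3 aff I-1×I-2: cc
C/II-4 un I-1×I-2: CC|Cc
C/III-1 ? II-2×II-1: CC|Cc|cc
⇒ C over [I-1,I-2,II-1,II-2,II-3,II-4,III-1]: 22 consistent
S/I-1 ? ·: SS|Ss|ss
S/I-2 ? ·: SS|Ss|ss
S/II-1 un I-1×I-2: SS|Ss
S/II-2 ? ·: SS|Ss|ss
S/II-3 un I-1×I-2: SS|Ss
S/II-4 un I-1×I-2: SS|Ss
S/III-1 un II-2×II-1: SS|Ss
⇒ S over [I-1,I-2,II-1,II-2,II-3,II-4,III-1]: 132 consistent

I-1 ∈ {Cc SS, Cc Ss, Cc ss}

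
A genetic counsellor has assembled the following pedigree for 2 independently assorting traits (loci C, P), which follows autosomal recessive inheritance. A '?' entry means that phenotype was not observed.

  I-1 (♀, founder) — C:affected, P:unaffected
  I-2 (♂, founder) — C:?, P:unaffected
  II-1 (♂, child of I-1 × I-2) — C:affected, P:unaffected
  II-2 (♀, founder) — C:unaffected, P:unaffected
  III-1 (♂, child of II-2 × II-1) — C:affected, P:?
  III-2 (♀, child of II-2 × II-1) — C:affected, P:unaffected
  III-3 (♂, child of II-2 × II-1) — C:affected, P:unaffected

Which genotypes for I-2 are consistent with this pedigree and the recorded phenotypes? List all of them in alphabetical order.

C/I-1 aff ·: cc
C/I-2 ? ·: Cc|cc
C/II-1 aff I-1×I-2: cc
C/II-2 un ·: Cc
C/III-1 aff II-2×II-1: cc
C/III-2 aff II-2×II-1: cc
C/III-3 aff II-2×II-1: cc
⇒ C over [I-1,I-2,II-1,II-2,III-1,III-2,III-3]: 2 consistent
P/I-1 un ·: PP|Pp
P/I-2 un ·: PP|Pp
P/II-1 un I-1×I-2: PP|Pp
P/II-2 un ·: PP|Pp
P/III-1 ? II-2×II-1: PP|Pp|pp
P/III-2 un II-2×II-1: PP|Pp
P/III-3 un II-2×II-1: PP|Pp
⇒ P over [I-1,I-2,II-1,II-2,III-1,III-2,III-3]: 96 consistent

I-2 ∈ {Cc PP, Cc Pp, cc PP, cc Pp}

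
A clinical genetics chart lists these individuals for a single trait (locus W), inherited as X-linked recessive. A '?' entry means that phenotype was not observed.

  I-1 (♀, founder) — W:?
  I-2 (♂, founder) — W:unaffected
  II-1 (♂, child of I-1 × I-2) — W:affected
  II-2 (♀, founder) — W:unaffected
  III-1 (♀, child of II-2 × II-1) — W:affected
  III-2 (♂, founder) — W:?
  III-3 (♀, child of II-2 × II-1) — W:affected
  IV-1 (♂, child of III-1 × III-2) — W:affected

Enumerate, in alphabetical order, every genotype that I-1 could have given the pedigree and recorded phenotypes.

I-1 ∈ {X^WX^w, X^wX^w}

W/I-1 ? ·: X^WX^w|X^wX^w
W/I-2 un ·: X^WY
W/II-1 aff I-1×I-2: X^wY
W/II-2 un ·: X^WX^w
W/III-1 aff II-2×II-1: X^wX^w
W/III-2 ? ·: X^WY|X^wY
W/III-3 aff II-2×II-1: X^wX^w
W/IV-1 aff III-1×III-2: X^wY
⇒ W over [I-1,I-2,II-1,II-2,III-1,III-2,III-3,IV-1]: 4 consistent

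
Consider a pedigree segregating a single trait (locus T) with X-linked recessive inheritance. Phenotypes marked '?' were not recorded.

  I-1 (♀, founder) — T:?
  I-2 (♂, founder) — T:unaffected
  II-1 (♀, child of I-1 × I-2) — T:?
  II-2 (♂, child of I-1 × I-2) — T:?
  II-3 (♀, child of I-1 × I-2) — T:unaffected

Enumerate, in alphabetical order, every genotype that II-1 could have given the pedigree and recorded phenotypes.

T/I-1 ? ·: X^TX^T|X^TX^t|X^tX^t
T/I-2 un ·: X^TY
T/II-1 ? I-1×I-2: X^TX^T|X^TX^t
T/II-2 ? I-1×I-2: X^TY|X^tY
T/II-3 un I-1×I-2: X^TX^T|X^TX^t
⇒ T over [I-1,I-2,II-1,II-2,II-3]: 10 consistent

II-1 ∈ {X^TX^T, X^TX^t}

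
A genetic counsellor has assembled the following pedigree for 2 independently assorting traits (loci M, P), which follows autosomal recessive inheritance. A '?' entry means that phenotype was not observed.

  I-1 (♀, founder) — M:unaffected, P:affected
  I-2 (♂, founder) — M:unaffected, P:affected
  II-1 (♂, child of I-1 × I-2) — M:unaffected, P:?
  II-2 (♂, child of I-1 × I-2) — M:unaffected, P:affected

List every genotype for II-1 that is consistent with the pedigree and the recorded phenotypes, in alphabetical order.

II-1 ∈ {MM pp, Mm pp}

M/I-1 un ·: MM|Mm
M/I-2 un ·: MM|Mm
M/II-1 un I-1×I-2: MM|Mm
M/II-2 un I-1×I-2: MM|Mm
⇒ M over [I-1,I-2,II-1,II-2]: 13 consistent
P/I-1 aff ·: pp
P/I-2 aff ·: pp
P/II-1 ? I-1×I-2: pp
P/II-2 aff I-1×I-2: pp
⇒ P over [I-1,I-2,II-1,II-2]: 1 consistent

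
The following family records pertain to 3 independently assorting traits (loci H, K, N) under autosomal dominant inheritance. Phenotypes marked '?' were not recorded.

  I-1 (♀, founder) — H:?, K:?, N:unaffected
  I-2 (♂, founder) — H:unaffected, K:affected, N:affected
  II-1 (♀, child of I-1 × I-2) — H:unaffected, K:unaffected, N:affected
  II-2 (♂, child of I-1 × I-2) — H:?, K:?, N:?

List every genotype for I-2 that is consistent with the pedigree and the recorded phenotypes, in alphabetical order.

H/I-1 ? ·: hh|Hh
H/I-2 un ·: hh
H/II-1 un I-1×I-2: hh
H/II-2 ? I-1×I-2: hh|Hh
⇒ H over [I-1,I-2,II-1,II-2]: 3 consistent
K/I-1 ? ·: kk|Kk
K/I-2 aff ·: Kk
K/II-1 un I-1×I-2: kk
K/II-2 ? I-1×I-2: kk|Kk|KK
⇒ K over [I-1,I-2,II-1,II-2]: 5 consistent
N/I-1 un ·: nn
N/I-2 aff ·: Nn|NN
N/II-1 aff I-1×I-2: Nn
N/II-2 ? I-1×I-2: nn|Nn
⇒ N over [I-1,I-2,II-1,II-2]: 3 consistent

I-2 ∈ {hh Kk NN, hh Kk Nn}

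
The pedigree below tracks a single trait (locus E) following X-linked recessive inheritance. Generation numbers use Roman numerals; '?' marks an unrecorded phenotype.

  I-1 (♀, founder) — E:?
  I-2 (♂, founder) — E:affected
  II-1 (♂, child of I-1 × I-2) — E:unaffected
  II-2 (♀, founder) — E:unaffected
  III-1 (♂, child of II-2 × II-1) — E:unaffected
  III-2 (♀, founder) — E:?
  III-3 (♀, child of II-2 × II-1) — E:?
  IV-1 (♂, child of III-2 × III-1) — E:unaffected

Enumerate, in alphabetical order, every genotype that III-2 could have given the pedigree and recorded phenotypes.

III-2 ∈ {X^EX^E, X^EX^e}

E/I-1 ? ·: X^EX^E|X^EX^e
E/I-2 aff ·: X^eY
E/II-1 un I-1×I-2: X^EY
E/II-2 un ·: X^EX^E|X^EX^e
E/III-1 un II-2×II-1: X^EY
E/III-2 ? ·: X^EX^E|X^EX^e
E/III-3 ? II-2×II-1: X^EX^E|X^EX^e
E/IV-1 un III-2×III-1: X^EY
⇒ E over [I-1,I-2,II-1,II-2,III-1,III-2,III-3,IV-1]: 12 consistent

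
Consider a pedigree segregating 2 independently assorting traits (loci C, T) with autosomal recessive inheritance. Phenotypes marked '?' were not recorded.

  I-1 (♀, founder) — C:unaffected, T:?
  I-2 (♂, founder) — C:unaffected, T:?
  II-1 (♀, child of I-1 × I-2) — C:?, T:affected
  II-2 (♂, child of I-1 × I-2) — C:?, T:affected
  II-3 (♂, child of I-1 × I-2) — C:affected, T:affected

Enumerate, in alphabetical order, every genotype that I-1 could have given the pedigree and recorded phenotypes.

C/I-1 un ·: Cc
C/I-2 un ·: Cc
C/II-1 ? I-1×I-2: CC|Cc|cc
C/II-2 ? I-1×I-2: CC|Cc|cc
C/II-3 aff I-1×I-2: cc
⇒ C over [I-1,I-2,II-1,II-2,II-3]: 9 consistent
T/I-1 ? ·: Tt|tt
T/I-2 ? ·: Tt|tt
T/II-1 aff I-1×I-2: tt
T/II-2 aff I-1×I-2: tt
T/II-3 aff I-1×I-2: tt
⇒ T over [I-1,I-2,II-1,II-2,II-3]: 4 consistent

I-1 ∈ {Cc Tt, Cc tt}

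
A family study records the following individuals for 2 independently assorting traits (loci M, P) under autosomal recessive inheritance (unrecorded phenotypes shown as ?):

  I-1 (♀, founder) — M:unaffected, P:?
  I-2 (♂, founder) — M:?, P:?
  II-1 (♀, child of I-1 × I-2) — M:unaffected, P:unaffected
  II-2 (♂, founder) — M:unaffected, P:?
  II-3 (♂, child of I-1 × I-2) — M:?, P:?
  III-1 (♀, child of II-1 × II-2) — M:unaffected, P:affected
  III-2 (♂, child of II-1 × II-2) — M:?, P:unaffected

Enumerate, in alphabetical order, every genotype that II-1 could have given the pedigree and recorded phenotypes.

II-1 ∈ {MM Pp, Mm Pp}

M/I-1 un ·: MM|Mm
M/I-2 ? ·: MM|Mm|mm
M/II-1 un I-1×I-2: MM|Mm
M/II-2 un ·: MM|Mm
M/II-3 ? I-1×I-2: MM|Mm|mm
M/III-1 un II-1×II-2: MM|Mm
M/III-2 ? II-1×II-2: MM|Mm|mm
⇒ M over [I-1,I-2,II-1,II-2,II-3,III-1,III-2]: 140 consistent
P/I-1 ? ·: PP|Pp|pp
P/I-2 ? ·: PP|Pp|pp
P/II-1 un I-1×I-2: Pp
P/II-2 ? ·: Pp|pp
P/II-3 ? I-1×I-2: PP|Pp|pp
P/III-1 aff II-1×II-2: pp
P/III-2 un II-1×II-2: PP|Pp
⇒ P over [I-1,I-2,II-1,II-2,II-3,III-1,III-2]: 39 consistent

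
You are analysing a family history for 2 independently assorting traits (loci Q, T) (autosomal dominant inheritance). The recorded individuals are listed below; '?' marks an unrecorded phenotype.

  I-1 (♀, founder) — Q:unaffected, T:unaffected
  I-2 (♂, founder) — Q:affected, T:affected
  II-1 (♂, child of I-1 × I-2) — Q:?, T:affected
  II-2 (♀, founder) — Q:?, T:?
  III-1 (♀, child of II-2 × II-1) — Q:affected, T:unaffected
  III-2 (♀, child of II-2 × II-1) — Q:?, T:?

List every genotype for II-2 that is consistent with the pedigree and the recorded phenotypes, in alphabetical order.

II-2 ∈ {QQ Tt, QQ tt, Qq Tt, Qq tt, qq Tt, qq tt}

Q/I-1 un ·: qq
Q/I-2 aff ·: Qq|QQ
Q/II-1 ? I-1×I-2: qq|Qq
Q/II-2 ? ·: qq|Qq|QQ
Q/III-1 aff II-2×II-1: Qq|QQ
Q/III-2 ? II-2×II-1: qq|Qq|QQ
⇒ Q over [I-1,I-2,II-1,II-2,III-1,III-2]: 27 consistent
T/I-1 un ·: tt
T/I-2 aff ·: Tt|TT
T/II-1 aff I-1×I-2: Tt
T/II-2 ? ·: tt|Tt
T/III-1 un II-2×II-1: tt
T/III-2 ? II-2×II-1: tt|Tt|TT
⇒ T over [I-1,I-2,II-1,II-2,III-1,III-2]: 10 consistent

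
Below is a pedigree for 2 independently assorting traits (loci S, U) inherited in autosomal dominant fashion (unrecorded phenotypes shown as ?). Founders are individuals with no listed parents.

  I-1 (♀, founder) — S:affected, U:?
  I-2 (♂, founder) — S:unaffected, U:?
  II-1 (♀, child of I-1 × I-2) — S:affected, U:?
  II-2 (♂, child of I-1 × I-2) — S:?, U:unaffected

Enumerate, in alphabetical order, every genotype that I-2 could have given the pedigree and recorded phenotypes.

S/I-1 aff ·: Ss|SS
S/I-2 un ·: ss
S/II-1 aff I-1×I-2: Ss
S/II-2 ? I-1×I-2: ss|Ss
⇒ S over [I-1,I-2,II-1,II-2]: 3 consistent
U/I-1 ? ·: uu|Uu
U/I-2 ? ·: uu|Uu
U/II-1 ? I-1×I-2: uu|Uu|UU
U/II-2 un I-1×I-2: uu
⇒ U over [I-1,I-2,II-1,II-2]: 8 consistent

I-2 ∈ {ss Uu, ss uu}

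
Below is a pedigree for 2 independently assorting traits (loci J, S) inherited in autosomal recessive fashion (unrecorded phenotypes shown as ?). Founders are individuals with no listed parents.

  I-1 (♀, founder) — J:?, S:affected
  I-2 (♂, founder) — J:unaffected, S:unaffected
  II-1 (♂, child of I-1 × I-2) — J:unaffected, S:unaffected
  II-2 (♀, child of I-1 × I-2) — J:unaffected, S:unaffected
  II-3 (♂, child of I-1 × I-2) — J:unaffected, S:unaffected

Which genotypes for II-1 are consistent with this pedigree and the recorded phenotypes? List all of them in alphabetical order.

II-1 ∈ {JJ Ss, Jj Ss}

J/I-1 ? ·: JJ|Jj|jj
J/I-2 un ·: JJ|Jj
J/II-1 un I-1×I-2: JJ|Jj
J/II-2 un I-1×I-2: JJ|Jj
J/II-3 un I-1×I-2: JJ|Jj
⇒ J over [I-1,I-2,II-1,II-2,II-3]: 27 consistent
S/I-1 aff ·: ss
S/I-2 un ·: SS|Ss
S/II-1 un I-1×I-2: Ss
S/II-2 un I-1×I-2: Ss
S/II-3 un I-1×I-2: Ss
⇒ S over [I-1,I-2,II-1,II-2,II-3]: 2 consistent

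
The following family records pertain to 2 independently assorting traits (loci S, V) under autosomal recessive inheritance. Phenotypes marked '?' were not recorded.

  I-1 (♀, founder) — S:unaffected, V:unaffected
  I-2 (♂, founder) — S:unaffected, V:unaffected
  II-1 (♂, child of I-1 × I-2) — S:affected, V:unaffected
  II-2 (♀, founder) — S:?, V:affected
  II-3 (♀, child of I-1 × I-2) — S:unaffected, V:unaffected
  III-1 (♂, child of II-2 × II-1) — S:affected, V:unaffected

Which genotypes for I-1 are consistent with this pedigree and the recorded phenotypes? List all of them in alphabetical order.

I-1 ∈ {Ss VV, Ss Vv}

S/I-1 un ·: Ss
S/I-2 un ·: Ss
S/II-1 aff I-1×I-2: ss
S/II-2 ? ·: Ss|ss
S/II-3 un I-1×I-2: SS|Ss
S/III-1 aff II-2×II-1: ss
⇒ S over [I-1,I-2,II-1,II-2,II-3,III-1]: 4 consistent
V/I-1 un ·: VV|Vv
V/I-2 un ·: VV|Vv
V/II-1 un I-1×I-2: VV|Vv
V/II-2 aff ·: vv
V/II-3 un I-1×I-2: VV|Vv
V/III-1 un II-2×II-1: Vv
⇒ V over [I-1,I-2,II-1,II-2,II-3,III-1]: 13 consistent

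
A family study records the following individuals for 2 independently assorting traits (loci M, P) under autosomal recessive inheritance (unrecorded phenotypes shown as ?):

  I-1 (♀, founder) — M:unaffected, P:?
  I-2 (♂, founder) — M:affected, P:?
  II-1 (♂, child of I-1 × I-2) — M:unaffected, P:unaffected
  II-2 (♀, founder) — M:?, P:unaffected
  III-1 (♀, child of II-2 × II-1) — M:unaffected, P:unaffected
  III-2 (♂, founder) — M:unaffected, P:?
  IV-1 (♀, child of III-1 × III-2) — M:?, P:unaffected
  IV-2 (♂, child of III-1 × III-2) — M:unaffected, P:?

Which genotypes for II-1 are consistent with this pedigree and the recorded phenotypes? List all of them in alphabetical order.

II-1 ∈ {Mm PP, Mm Pp}

M/I-1 un ·: MM|Mm
M/I-2 aff ·: mm
M/II-1 un I-1×I-2: Mm
M/II-2 ? ·: MM|Mm|mm
M/III-1 un II-2×II-1: MM|Mm
M/III-2 un ·: MM|Mm
M/IV-1 ? III-1×III-2: MM|Mm|mm
M/IV-2 un III-1×III-2: MM|Mm
⇒ M over [I-1,I-2,II-1,II-2,III-1,III-2,IV-1,IV-2]: 80 consistent
P/I-1 ? ·: PP|Pp|pp
P/I-2 ? ·: PP|Pp|pp
P/II-1 un I-1×I-2: PP|Pp
P/II-2 un ·: PP|Pp
P/III-1 un II-2×II-1: PP|Pp
P/III-2 ? ·: PP|Pp|pp
P/IV-1 un III-1×III-2: PP|Pp
P/IV-2 ? III-1×III-2: PP|Pp|pp
⇒ P over [I-1,I-2,II-1,II-2,III-1,III-2,IV-1,IV-2]: 348 consistent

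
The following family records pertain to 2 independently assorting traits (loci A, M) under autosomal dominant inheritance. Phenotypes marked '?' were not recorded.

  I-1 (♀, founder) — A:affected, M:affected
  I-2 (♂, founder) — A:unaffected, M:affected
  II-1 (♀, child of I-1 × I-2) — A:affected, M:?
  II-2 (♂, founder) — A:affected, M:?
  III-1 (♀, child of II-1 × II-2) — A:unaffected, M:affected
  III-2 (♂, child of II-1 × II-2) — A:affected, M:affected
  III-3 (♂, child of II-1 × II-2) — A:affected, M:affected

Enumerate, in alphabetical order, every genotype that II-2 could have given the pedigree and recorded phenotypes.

II-2 ∈ {Aa MM, Aa Mm, Aa mm}

A/I-1 aff ·: Aa|AA
A/I-2 un ·: aa
A/II-1 aff I-1×I-2: Aa
A/II-2 aff ·: Aa
A/III-1 un II-1×II-2: aa
A/III-2 aff II-1×II-2: Aa|AA
A/III-3 aff II-1×II-2: Aa|AA
⇒ A over [I-1,I-2,II-1,II-2,III-1,III-2,III-3]: 8 consistent
M/I-1 aff ·: Mm|MM
M/I-2 aff ·: Mm|MM
M/II-1 ? I-1×I-2: mm|Mm|MM
M/II-2 ? ·: mm|Mm|MM
M/III-1 aff II-1×II-2: Mm|MM
M/III-2 aff II-1×II-2: Mm|MM
M/III-3 aff II-1×II-2: Mm|MM
⇒ M over [I-1,I-2,II-1,II-2,III-1,III-2,III-3]: 93 consistent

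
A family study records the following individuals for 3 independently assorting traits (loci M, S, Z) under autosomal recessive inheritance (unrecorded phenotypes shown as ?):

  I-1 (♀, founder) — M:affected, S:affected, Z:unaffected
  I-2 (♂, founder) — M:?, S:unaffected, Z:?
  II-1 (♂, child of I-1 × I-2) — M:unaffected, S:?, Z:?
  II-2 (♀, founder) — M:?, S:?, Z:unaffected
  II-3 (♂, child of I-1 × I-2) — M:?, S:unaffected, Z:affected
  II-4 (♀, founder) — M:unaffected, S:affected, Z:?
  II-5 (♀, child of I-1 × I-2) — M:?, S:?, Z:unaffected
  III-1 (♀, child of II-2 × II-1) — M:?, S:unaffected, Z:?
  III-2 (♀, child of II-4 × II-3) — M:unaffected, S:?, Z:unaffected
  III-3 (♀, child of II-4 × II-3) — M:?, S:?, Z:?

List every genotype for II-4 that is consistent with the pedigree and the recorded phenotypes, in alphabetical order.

II-4 ∈ {MM ss ZZ, MM ss Zz, Mm ss ZZ, Mm ss Zz}

M/I-1 aff ·: mm
M/I-2 ? ·: MM|Mm
M/II-1 un I-1×I-2: Mm
M/II-2 ? ·: MM|Mm|mm
M/II-3 ? I-1×I-2: Mm|mm
M/II-4 un ·: MM|Mm
M/II-5 ? I-1×I-2: Mm|mm
M/III-1 ? II-2×II-1: MM|Mm|mm
M/III-2 un II-4×II-3: MM|Mm
M/III-3 ? II-4×II-3: MM|Mm|mm
⇒ M over [I-1,I-2,II-1,II-2,II-3,II-4,II-5,III-1,III-2,III-3]: 252 consistent
S/I-1 aff ·: ss
S/I-2 un ·: SS|Ss
S/II-1 ? I-1×I-2: Ss|ss
S/II-2 ? ·: SS|Ss|ss
S/II-3 un I-1×I-2: Ss
S/II-4 aff ·: ss
S/II-5 ? I-1×I-2: Ss|ss
S/III-1 un II-2×II-1: SS|Ss
S/III-2 ? II-4×II-3: Ss|ss
S/III-3 ? II-4×II-3: Ss|ss
⇒ S over [I-1,I-2,II-1,II-2,II-3,II-4,II-5,III-1,III-2,III-3]: 76 consistent
Z/I-1 un ·: Zz
Z/I-2 ? ·: Zz|zz
Z/II-1 ? I-1×I-2: ZZ|Zz|zz
Z/II-2 un ·: ZZ|Zz
Z/II-3 aff I-1×I-2: zz
Z/II-4 ? ·: ZZ|Zz
Z/II-5 un I-1×I-2: ZZ|Zz
Z/III-1 ? II-2×II-1: ZZ|Zz|zz
Z/III-2 un II-4×II-3: Zz
Z/III-3 ? II-4×II-3: Zz|zz
⇒ Z over [I-1,I-2,II-1,II-2,II-3,II-4,II-5,III-1,III-2,III-3]: 90 consistent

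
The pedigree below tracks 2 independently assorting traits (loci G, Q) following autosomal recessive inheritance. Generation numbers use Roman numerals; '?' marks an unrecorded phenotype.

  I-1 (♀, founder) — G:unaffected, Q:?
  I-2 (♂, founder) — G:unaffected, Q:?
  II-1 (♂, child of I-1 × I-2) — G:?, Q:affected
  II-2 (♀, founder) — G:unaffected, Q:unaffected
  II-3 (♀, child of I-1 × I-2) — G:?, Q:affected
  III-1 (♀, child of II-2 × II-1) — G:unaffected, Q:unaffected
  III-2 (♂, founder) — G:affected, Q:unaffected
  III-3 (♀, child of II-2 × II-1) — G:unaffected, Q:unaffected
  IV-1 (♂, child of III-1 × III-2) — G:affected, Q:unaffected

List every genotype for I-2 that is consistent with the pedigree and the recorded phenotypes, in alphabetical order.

G/I-1 un ·: GG|Gg
G/I-2 un ·: GG|Gg
G/II-1 ? I-1×I-2: GG|Gg|gg
G/II-2 un ·: GG|Gg
G/II-3 ? I-1×I-2: GG|Gg|gg
G/III-1 un II-2×II-1: Gg
G/III-2 aff ·: gg
G/III-3 un II-2×II-1: GG|Gg
G/IV-1 aff III-1×III-2: gg
⇒ G over [I-1,I-2,II-1,II-2,II-3,III-1,III-2,III-3,IV-1]: 50 consistent
Q/I-1 ? ·: Qq|qq
Q/I-2 ? ·: Qq|qq
Q/II-1 aff I-1×I-2: qq
Q/II-2 un ·: QQ|Qq
Q/II-3 aff I-1×I-2: qq
Q/III-1 un II-2×II-1: Qq
Q/III-2 un ·: QQ|Qq
Q/III-3 un II-2×II-1: Qq
Q/IV-1 un III-1×III-2: QQ|Qq
⇒ Q over [I-1,I-2,II-1,II-2,II-3,III-1,III-2,III-3,IV-1]: 32 consistent

I-2 ∈ {GG Qq, GG qq, Gg Qq, Gg qq}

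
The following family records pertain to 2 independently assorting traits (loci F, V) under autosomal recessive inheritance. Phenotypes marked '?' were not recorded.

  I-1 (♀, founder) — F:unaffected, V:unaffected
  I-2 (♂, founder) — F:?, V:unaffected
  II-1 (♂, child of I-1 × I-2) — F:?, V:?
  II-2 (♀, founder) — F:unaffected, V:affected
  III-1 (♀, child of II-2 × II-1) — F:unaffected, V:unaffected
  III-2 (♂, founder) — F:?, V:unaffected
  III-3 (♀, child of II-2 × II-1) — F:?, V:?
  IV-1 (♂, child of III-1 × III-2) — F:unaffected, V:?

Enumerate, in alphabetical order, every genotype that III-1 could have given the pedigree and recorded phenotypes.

III-1 ∈ {FF Vv, Ff Vv}

F/I-1 un ·: FF|Ff
F/I-2 ? ·: FF|Ff|ff
F/II-1 ? I-1×I-2: FF|Ff|ff
F/II-2 un ·: FF|Ff
F/III-1 un II-2×II-1: FF|Ff
F/III-2 ? ·: FF|Ff|ff
F/III-3 ? II-2×II-1: FF|Ff|ff
F/IV-1 un III-1×III-2: FF|Ff
⇒ F over [I-1,I-2,II-1,II-2,III-1,III-2,III-3,IV-1]: 343 consistent
V/I-1 un ·: VV|Vv
V/I-2 un ·: VV|Vv
V/II-1 ? I-1×I-2: VV|Vv
V/II-2 aff ·: vv
V/III-1 un II-2×II-1: Vv
V/III-2 un ·: VV|Vv
V/III-3 ? II-2×II-1: Vv|vv
V/IV-1 ? III-1×III-2: VV|Vv|vv
⇒ V over [I-1,I-2,II-1,II-2,III-1,III-2,III-3,IV-1]: 50 consistent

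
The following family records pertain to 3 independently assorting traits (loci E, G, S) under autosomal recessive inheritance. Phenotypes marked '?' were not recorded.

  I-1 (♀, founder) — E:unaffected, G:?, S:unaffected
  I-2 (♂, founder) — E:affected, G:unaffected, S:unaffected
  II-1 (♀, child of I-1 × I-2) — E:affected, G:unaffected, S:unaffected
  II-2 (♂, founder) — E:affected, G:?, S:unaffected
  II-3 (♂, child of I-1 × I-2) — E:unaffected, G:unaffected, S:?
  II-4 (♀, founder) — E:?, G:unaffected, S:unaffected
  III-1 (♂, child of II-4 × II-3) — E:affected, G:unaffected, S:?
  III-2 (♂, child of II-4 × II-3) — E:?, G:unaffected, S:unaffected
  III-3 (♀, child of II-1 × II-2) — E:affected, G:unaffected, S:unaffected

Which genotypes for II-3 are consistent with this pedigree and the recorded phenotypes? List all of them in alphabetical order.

E/I-1 un ·: Ee
E/I-2 aff ·: ee
E/II-1 aff I-1×I-2: ee
E/II-2 aff ·: ee
E/II-3 un I-1×I-2: Ee
E/II-4 ? ·: Ee|ee
E/III-1 aff II-4×II-3: ee
E/III-2 ? II-4×II-3: EE|Ee|ee
E/III-3 aff II-1×II-2: ee
⇒ E over [I-1,I-2,II-1,II-2,II-3,II-4,III-1,III-2,III-3]: 5 consistent
G/I-1 ? ·: GG|Gg|gg
G/I-2 un ·: GG|Gg
G/II-1 un I-1×I-2: GG|Gg
G/II-2 ? ·: GG|Gg|gg
G/II-3 un I-1×I-2: GG|Gg
G/II-4 un ·: GG|Gg
G/III-1 un II-4×II-3: GG|Gg
G/III-2 un II-4×II-3: GG|Gg
G/III-3 un II-1×II-2: GG|Gg
⇒ G over [I-1,I-2,II-1,II-2,II-3,II-4,III-1,III-2,III-3]: 451 consistent
S/I-1 un ·: SS|Ss
S/I-2 un ·: SS|Ss
S/II-1 un I-1×I-2: SS|Ss
S/II-2 un ·: SS|Ss
S/II-3 ? I-1×I-2: SS|Ss|ss
S/II-4 un ·: SS|Ss
S/III-1 ? II-4×II-3: SS|Ss|ss
S/III-2 un II-4×II-3: SS|Ss
S/III-3 un II-1×II-2: SS|Ss
⇒ S over [I-1,I-2,II-1,II-2,II-3,II-4,III-1,III-2,III-3]: 351 consistent

II-3 ∈ {Ee GG SS, Ee GG Ss, Ee GG ss, Ee Gg SS, Ee Gg Ss, Ee Gg ss}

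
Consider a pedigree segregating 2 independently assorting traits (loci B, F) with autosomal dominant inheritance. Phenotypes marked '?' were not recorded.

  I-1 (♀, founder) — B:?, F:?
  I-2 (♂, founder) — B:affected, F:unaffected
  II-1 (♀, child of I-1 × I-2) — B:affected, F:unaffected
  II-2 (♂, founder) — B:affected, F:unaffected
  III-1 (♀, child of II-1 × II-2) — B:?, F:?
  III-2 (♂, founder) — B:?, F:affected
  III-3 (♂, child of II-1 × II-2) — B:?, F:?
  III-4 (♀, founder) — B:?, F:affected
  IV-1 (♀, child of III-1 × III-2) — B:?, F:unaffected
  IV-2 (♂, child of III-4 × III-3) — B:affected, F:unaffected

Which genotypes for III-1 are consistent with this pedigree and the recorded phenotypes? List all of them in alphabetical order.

B/I-1 ? ·: bb|Bb|BB
B/I-2 aff ·: Bb|BB
B/II-1 aff I-1×I-2: Bb|BB
B/II-2 aff ·: Bb|BB
B/III-1 ? II-1×II-2: bb|Bb|BB
B/III-2 ? ·: bb|Bb|BB
B/III-3 ? II-1×II-2: bb|Bb|BB
B/III-4 ? ·: bb|Bb|BB
B/IV-1 ? III-1×III-2: bb|Bb|BB
B/IV-2 aff III-4×III-3: Bb|BB
⇒ B over [I-1,I-2,II-1,II-2,III-1,III-2,III-3,III-4,IV-1,IV-2]: 1780 consistent
F/I-1 ? ·: ff|Ff
F/I-2 un ·: ff
F/II-1 un I-1×I-2: ff
F/II-2 un ·: ff
F/III-1 ? II-1×II-2: ff
F/III-2 aff ·: Ff
F/III-3 ? II-1×II-2: ff
F/III-4 aff ·: Ff
F/IV-1 un III-1×III-2: ff
F/IV-2 un III-4×III-3: ff
⇒ F over [I-1,I-2,II-1,II-2,III-1,III-2,III-3,III-4,IV-1,IV-2]: 2 consistent

III-1 ∈ {BB ff, Bb ff, bb ff}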